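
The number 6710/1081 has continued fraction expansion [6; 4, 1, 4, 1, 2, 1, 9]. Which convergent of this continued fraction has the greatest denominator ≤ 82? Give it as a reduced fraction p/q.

509/82

List convergents until the denominator exceeds the bound:
a_0 = 6: 6/1  (≤ bound)
a_1 = 4: 25/4  (≤ bound)
a_2 = 1: 31/5  (≤ bound)
a_3 = 4: 149/24  (≤ bound)
a_4 = 1: 180/29  (≤ bound)
a_5 = 2: 509/82  (≤ bound)
a_6 = 1: 689/111  (> 82, stop)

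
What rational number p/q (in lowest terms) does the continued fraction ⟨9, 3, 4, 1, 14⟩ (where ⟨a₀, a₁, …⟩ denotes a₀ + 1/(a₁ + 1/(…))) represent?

2207/237

Work from the innermost term outward:
Start with 14.
1 + 1/(14/1) = 1 + 1/14 = 15/14
4 + 1/(15/14) = 4 + 14/15 = 74/15
3 + 1/(74/15) = 3 + 15/74 = 237/74
9 + 1/(237/74) = 9 + 74/237 = 2207/237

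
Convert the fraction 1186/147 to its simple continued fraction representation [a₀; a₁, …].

[8; 14, 1, 2, 3]

1186 = 8·147 + 10, so a_0 = 8
147 = 14·10 + 7, so a_1 = 14
10 = 1·7 + 3, so a_2 = 1
7 = 2·3 + 1, so a_3 = 2
3 = 3·1 + 0, so a_4 = 3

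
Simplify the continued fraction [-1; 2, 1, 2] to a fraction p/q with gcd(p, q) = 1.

a_0 = -1: -1/1
a_1 = 2: -1/2
a_2 = 1: -2/3
a_3 = 2: -5/8

-5/8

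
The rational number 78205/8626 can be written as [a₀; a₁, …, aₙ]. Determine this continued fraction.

Apply division with remainder until the remainder is 0:
⌊78205/8626⌋ = 9, remainder 571
⌊8626/571⌋ = 15, remainder 61
⌊571/61⌋ = 9, remainder 22
⌊61/22⌋ = 2, remainder 17
⌊22/17⌋ = 1, remainder 5
⌊17/5⌋ = 3, remainder 2
⌊5/2⌋ = 2, remainder 1
⌊2/1⌋ = 2, remainder 0

[9; 15, 9, 2, 1, 3, 2, 2]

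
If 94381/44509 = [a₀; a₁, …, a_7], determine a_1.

94381 ÷ 44509 → quotient 2, remainder 5363
44509 ÷ 5363 → quotient 8, remainder 1605

8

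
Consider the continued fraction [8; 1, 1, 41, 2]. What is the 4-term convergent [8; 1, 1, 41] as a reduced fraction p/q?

Use the convergent recurrence hₖ = aₖ·hₖ₋₁ + hₖ₋₂ (and likewise for the denominators kₖ):
a_0 = 8: 8/1
a_1 = 1: 9/1
a_2 = 1: 17/2
a_3 = 41: 706/83

706/83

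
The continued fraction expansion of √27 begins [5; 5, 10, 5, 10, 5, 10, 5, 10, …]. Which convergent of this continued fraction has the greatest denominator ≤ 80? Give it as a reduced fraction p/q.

a_0 = 5: 5/1  (≤ bound)
a_1 = 5: 26/5  (≤ bound)
a_2 = 10: 265/51  (≤ bound)
a_3 = 5: 1351/260  (> 80, stop)

265/51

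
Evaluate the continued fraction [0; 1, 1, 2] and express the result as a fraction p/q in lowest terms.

Use the convergent recurrence hₖ = aₖ·hₖ₋₁ + hₖ₋₂ (and likewise for the denominators kₖ):
a_0 = 0: 0/1
a_1 = 1: 1/1
a_2 = 1: 1/2
a_3 = 2: 3/5

3/5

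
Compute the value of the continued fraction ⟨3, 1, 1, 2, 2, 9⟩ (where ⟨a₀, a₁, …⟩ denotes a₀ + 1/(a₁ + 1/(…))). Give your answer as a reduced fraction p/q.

Use the convergent recurrence hₖ = aₖ·hₖ₋₁ + hₖ₋₂ (and likewise for the denominators kₖ):
a_0 = 3: 3/1
a_1 = 1: 4/1
a_2 = 1: 7/2
a_3 = 2: 18/5
a_4 = 2: 43/12
a_5 = 9: 405/113

405/113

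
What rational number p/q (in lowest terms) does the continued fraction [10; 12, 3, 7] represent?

2732/271

Collapse the nested fraction from the inside out:
Start with 7.
3 + 1/(7/1) = 3 + 1/7 = 22/7
12 + 1/(22/7) = 12 + 7/22 = 271/22
10 + 1/(271/22) = 10 + 22/271 = 2732/271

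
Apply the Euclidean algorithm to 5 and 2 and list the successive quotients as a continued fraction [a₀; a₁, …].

[2; 2]

5 = 2·2 + 1, so a_0 = 2
2 = 2·1 + 0, so a_1 = 2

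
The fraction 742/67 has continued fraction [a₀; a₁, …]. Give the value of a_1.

⌊742/67⌋ = 11, remainder 5
⌊67/5⌋ = 13, remainder 2

13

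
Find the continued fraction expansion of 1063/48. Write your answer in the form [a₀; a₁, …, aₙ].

[22; 6, 1, 6]

1063 = 22·48 + 7, so a_0 = 22
48 = 6·7 + 6, so a_1 = 6
7 = 1·6 + 1, so a_2 = 1
6 = 6·1 + 0, so a_3 = 6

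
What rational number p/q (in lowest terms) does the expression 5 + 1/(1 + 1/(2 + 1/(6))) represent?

108/19

Start with 6.
2 + 1/(6/1) = 2 + 1/6 = 13/6
1 + 1/(13/6) = 1 + 6/13 = 19/13
5 + 1/(19/13) = 5 + 13/19 = 108/19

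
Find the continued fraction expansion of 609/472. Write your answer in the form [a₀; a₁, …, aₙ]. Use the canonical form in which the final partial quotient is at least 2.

[1; 3, 2, 4, 15]

Run the Euclidean algorithm, recording each quotient:
609 = 1·472 + 137, so a_0 = 1
472 = 3·137 + 61, so a_1 = 3
137 = 2·61 + 15, so a_2 = 2
61 = 4·15 + 1, so a_3 = 4
15 = 15·1 + 0, so a_4 = 15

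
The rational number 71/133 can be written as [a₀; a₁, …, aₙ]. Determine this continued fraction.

[0; 1, 1, 6, 1, 8]

71 ÷ 133 → quotient 0, remainder 71
133 ÷ 71 → quotient 1, remainder 62
71 ÷ 62 → quotient 1, remainder 9
62 ÷ 9 → quotient 6, remainder 8
9 ÷ 8 → quotient 1, remainder 1
8 ÷ 1 → quotient 8, remainder 0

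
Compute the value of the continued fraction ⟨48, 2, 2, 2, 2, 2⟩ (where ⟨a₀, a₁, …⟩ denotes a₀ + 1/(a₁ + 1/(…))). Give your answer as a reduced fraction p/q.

3389/70

a_0 = 48: 48/1
a_1 = 2: 97/2
a_2 = 2: 242/5
a_3 = 2: 581/12
a_4 = 2: 1404/29
a_5 = 2: 3389/70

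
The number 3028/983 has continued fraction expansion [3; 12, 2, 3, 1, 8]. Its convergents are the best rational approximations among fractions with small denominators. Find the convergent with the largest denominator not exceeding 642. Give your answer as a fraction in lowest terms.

345/112

a_0 = 3: 3/1  (≤ bound)
a_1 = 12: 37/12  (≤ bound)
a_2 = 2: 77/25  (≤ bound)
a_3 = 3: 268/87  (≤ bound)
a_4 = 1: 345/112  (≤ bound)
a_5 = 8: 3028/983  (> 642, stop)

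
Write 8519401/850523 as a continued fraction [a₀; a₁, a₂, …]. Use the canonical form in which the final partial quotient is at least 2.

8519401 ÷ 850523 → quotient 10, remainder 14171
850523 ÷ 14171 → quotient 60, remainder 263
14171 ÷ 263 → quotient 53, remainder 232
263 ÷ 232 → quotient 1, remainder 31
232 ÷ 31 → quotient 7, remainder 15
31 ÷ 15 → quotient 2, remainder 1
15 ÷ 1 → quotient 15, remainder 0

[10; 60, 53, 1, 7, 2, 15]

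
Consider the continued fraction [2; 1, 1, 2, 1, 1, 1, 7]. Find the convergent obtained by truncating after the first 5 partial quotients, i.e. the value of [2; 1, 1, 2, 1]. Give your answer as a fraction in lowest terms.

18/7

Start with 1.
2 + 1/(1/1) = 2 + 1/1 = 3/1
1 + 1/(3/1) = 1 + 1/3 = 4/3
1 + 1/(4/3) = 1 + 3/4 = 7/4
2 + 1/(7/4) = 2 + 4/7 = 18/7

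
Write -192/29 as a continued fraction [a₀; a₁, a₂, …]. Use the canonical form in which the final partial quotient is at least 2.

Apply division with remainder until the remainder is 0:
-192 ÷ 29 → quotient -7, remainder 11
29 ÷ 11 → quotient 2, remainder 7
11 ÷ 7 → quotient 1, remainder 4
7 ÷ 4 → quotient 1, remainder 3
4 ÷ 3 → quotient 1, remainder 1
3 ÷ 1 → quotient 3, remainder 0

[-7; 2, 1, 1, 1, 3]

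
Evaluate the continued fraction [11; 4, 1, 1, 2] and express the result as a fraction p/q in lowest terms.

Starting at the tail and folding back:
Start with 2.
1 + 1/(2/1) = 1 + 1/2 = 3/2
1 + 1/(3/2) = 1 + 2/3 = 5/3
4 + 1/(5/3) = 4 + 3/5 = 23/5
11 + 1/(23/5) = 11 + 5/23 = 258/23

258/23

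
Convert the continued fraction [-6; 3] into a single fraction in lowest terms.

-17/3

Starting at the tail and folding back:
Start with 3.
-6 + 1/(3/1) = -6 + 1/3 = -17/3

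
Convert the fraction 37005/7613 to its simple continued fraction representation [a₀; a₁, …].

[4; 1, 6, 5, 2, 31, 1, 2]

Repeatedly divide and take the remainder:
37005 = 4·7613 + 6553, so a_0 = 4
7613 = 1·6553 + 1060, so a_1 = 1
6553 = 6·1060 + 193, so a_2 = 6
1060 = 5·193 + 95, so a_3 = 5
193 = 2·95 + 3, so a_4 = 2
95 = 31·3 + 2, so a_5 = 31
3 = 1·2 + 1, so a_6 = 1
2 = 2·1 + 0, so a_7 = 2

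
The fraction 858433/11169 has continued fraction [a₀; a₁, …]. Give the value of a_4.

2

858433 ÷ 11169 → quotient 76, remainder 9589
11169 ÷ 9589 → quotient 1, remainder 1580
9589 ÷ 1580 → quotient 6, remainder 109
1580 ÷ 109 → quotient 14, remainder 54
109 ÷ 54 → quotient 2, remainder 1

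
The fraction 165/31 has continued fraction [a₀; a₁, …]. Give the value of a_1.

3

Run the Euclidean algorithm, recording each quotient:
165 = 5·31 + 10, so a_0 = 5
31 = 3·10 + 1, so a_1 = 3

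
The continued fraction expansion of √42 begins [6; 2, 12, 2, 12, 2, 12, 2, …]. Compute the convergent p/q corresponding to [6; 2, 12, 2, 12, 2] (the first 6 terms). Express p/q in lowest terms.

8749/1350

a_0 = 6: 6/1
a_1 = 2: 13/2
a_2 = 12: 162/25
a_3 = 2: 337/52
a_4 = 12: 4206/649
a_5 = 2: 8749/1350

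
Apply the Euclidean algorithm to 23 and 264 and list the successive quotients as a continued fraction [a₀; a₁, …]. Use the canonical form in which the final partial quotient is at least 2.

Run the Euclidean algorithm, recording each quotient:
⌊23/264⌋ = 0, remainder 23
⌊264/23⌋ = 11, remainder 11
⌊23/11⌋ = 2, remainder 1
⌊11/1⌋ = 11, remainder 0

[0; 11, 2, 11]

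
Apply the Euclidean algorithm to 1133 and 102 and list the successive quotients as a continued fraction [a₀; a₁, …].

[11; 9, 3, 1, 2]

1133 = 11·102 + 11, so a_0 = 11
102 = 9·11 + 3, so a_1 = 9
11 = 3·3 + 2, so a_2 = 3
3 = 1·2 + 1, so a_3 = 1
2 = 2·1 + 0, so a_4 = 2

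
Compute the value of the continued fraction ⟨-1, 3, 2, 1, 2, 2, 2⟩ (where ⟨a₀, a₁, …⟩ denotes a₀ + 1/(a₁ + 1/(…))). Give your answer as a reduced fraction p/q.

a_0 = -1: -1/1
a_1 = 3: -2/3
a_2 = 2: -5/7
a_3 = 1: -7/10
a_4 = 2: -19/27
a_5 = 2: -45/64
a_6 = 2: -109/155

-109/155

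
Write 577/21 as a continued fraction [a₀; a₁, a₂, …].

[27; 2, 10]

⌊577/21⌋ = 27, remainder 10
⌊21/10⌋ = 2, remainder 1
⌊10/1⌋ = 10, remainder 0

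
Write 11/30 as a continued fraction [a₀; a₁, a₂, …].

[0; 2, 1, 2, 1, 2]

Run the Euclidean algorithm, recording each quotient:
⌊11/30⌋ = 0, remainder 11
⌊30/11⌋ = 2, remainder 8
⌊11/8⌋ = 1, remainder 3
⌊8/3⌋ = 2, remainder 2
⌊3/2⌋ = 1, remainder 1
⌊2/1⌋ = 2, remainder 0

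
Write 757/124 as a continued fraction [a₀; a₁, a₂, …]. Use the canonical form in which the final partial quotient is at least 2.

757 = 6·124 + 13, so a_0 = 6
124 = 9·13 + 7, so a_1 = 9
13 = 1·7 + 6, so a_2 = 1
7 = 1·6 + 1, so a_3 = 1
6 = 6·1 + 0, so a_4 = 6

[6; 9, 1, 1, 6]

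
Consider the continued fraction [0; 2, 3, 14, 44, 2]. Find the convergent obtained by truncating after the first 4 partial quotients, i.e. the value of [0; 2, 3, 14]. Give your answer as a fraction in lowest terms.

a_0 = 0: 0/1
a_1 = 2: 1/2
a_2 = 3: 3/7
a_3 = 14: 43/100

43/100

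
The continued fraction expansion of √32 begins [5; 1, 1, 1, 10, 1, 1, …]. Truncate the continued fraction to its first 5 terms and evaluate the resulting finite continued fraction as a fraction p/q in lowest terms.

a_0 = 5: 5/1
a_1 = 1: 6/1
a_2 = 1: 11/2
a_3 = 1: 17/3
a_4 = 10: 181/32

181/32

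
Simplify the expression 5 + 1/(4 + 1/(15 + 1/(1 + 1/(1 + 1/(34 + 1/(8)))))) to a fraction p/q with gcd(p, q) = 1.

183181/34918

Starting at the tail and folding back:
Start with 8.
34 + 1/(8/1) = 34 + 1/8 = 273/8
1 + 1/(273/8) = 1 + 8/273 = 281/273
1 + 1/(281/273) = 1 + 273/281 = 554/281
15 + 1/(554/281) = 15 + 281/554 = 8591/554
4 + 1/(8591/554) = 4 + 554/8591 = 34918/8591
5 + 1/(34918/8591) = 5 + 8591/34918 = 183181/34918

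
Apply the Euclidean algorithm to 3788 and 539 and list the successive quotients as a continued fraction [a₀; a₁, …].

[7; 35, 1, 14]

3788 ÷ 539 → quotient 7, remainder 15
539 ÷ 15 → quotient 35, remainder 14
15 ÷ 14 → quotient 1, remainder 1
14 ÷ 1 → quotient 14, remainder 0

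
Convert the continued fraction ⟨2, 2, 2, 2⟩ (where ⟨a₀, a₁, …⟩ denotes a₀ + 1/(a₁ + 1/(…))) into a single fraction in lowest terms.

29/12

Start with 2.
2 + 1/(2/1) = 2 + 1/2 = 5/2
2 + 1/(5/2) = 2 + 2/5 = 12/5
2 + 1/(12/5) = 2 + 5/12 = 29/12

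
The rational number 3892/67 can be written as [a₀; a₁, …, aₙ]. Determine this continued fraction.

[58; 11, 6]

3892 = 58·67 + 6, so a_0 = 58
67 = 11·6 + 1, so a_1 = 11
6 = 6·1 + 0, so a_2 = 6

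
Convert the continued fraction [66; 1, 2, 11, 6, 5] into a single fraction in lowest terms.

Start with 5.
6 + 1/(5/1) = 6 + 1/5 = 31/5
11 + 1/(31/5) = 11 + 5/31 = 346/31
2 + 1/(346/31) = 2 + 31/346 = 723/346
1 + 1/(723/346) = 1 + 346/723 = 1069/723
66 + 1/(1069/723) = 66 + 723/1069 = 71277/1069

71277/1069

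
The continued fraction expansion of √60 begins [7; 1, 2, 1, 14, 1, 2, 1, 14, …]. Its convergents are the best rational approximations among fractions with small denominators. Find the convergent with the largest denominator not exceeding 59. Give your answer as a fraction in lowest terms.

457/59

List convergents until the denominator exceeds the bound:
a_0 = 7: 7/1  (≤ bound)
a_1 = 1: 8/1  (≤ bound)
a_2 = 2: 23/3  (≤ bound)
a_3 = 1: 31/4  (≤ bound)
a_4 = 14: 457/59  (≤ bound)
a_5 = 1: 488/63  (> 59, stop)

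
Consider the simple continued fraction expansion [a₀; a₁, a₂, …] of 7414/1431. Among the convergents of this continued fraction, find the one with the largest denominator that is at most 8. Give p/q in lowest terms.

a_0 = 5: 5/1  (≤ bound)
a_1 = 5: 26/5  (≤ bound)
a_2 = 1: 31/6  (≤ bound)
a_3 = 1: 57/11  (> 8, stop)

31/6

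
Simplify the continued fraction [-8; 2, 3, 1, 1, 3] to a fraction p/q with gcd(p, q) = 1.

-431/57

Start with 3.
1 + 1/(3/1) = 1 + 1/3 = 4/3
1 + 1/(4/3) = 1 + 3/4 = 7/4
3 + 1/(7/4) = 3 + 4/7 = 25/7
2 + 1/(25/7) = 2 + 7/25 = 57/25
-8 + 1/(57/25) = -8 + 25/57 = -431/57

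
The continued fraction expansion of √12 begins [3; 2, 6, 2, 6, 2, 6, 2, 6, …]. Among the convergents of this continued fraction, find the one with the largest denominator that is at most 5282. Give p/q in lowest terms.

a_0 = 3: 3/1  (≤ bound)
a_1 = 2: 7/2  (≤ bound)
a_2 = 6: 45/13  (≤ bound)
a_3 = 2: 97/28  (≤ bound)
a_4 = 6: 627/181  (≤ bound)
a_5 = 2: 1351/390  (≤ bound)
a_6 = 6: 8733/2521  (≤ bound)
a_7 = 2: 18817/5432  (> 5282, stop)

8733/2521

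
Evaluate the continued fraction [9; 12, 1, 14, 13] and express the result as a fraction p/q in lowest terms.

Work from the innermost term outward:
Start with 13.
14 + 1/(13/1) = 14 + 1/13 = 183/13
1 + 1/(183/13) = 1 + 13/183 = 196/183
12 + 1/(196/183) = 12 + 183/196 = 2535/196
9 + 1/(2535/196) = 9 + 196/2535 = 23011/2535

23011/2535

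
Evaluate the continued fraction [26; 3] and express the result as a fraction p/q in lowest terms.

Start with 3.
26 + 1/(3/1) = 26 + 1/3 = 79/3

79/3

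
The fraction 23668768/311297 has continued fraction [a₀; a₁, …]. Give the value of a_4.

7

Repeatedly divide and take the remainder:
23668768 = 76·311297 + 10196, so a_0 = 76
311297 = 30·10196 + 5417, so a_1 = 30
10196 = 1·5417 + 4779, so a_2 = 1
5417 = 1·4779 + 638, so a_3 = 1
4779 = 7·638 + 313, so a_4 = 7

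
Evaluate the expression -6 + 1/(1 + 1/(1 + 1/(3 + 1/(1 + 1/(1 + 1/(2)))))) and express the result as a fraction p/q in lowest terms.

Collapse the nested fraction from the inside out:
Start with 2.
1 + 1/(2/1) = 1 + 1/2 = 3/2
1 + 1/(3/2) = 1 + 2/3 = 5/3
3 + 1/(5/3) = 3 + 3/5 = 18/5
1 + 1/(18/5) = 1 + 5/18 = 23/18
1 + 1/(23/18) = 1 + 18/23 = 41/23
-6 + 1/(41/23) = -6 + 23/41 = -223/41

-223/41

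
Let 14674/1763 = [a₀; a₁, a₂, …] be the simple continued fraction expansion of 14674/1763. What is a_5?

13

14674 ÷ 1763 → quotient 8, remainder 570
1763 ÷ 570 → quotient 3, remainder 53
570 ÷ 53 → quotient 10, remainder 40
53 ÷ 40 → quotient 1, remainder 13
40 ÷ 13 → quotient 3, remainder 1
13 ÷ 1 → quotient 13, remainder 0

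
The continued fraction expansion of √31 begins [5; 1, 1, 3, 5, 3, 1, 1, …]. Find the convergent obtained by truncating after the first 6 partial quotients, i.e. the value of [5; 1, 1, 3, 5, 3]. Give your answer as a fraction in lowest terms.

Start with 3.
5 + 1/(3/1) = 5 + 1/3 = 16/3
3 + 1/(16/3) = 3 + 3/16 = 51/16
1 + 1/(51/16) = 1 + 16/51 = 67/51
1 + 1/(67/51) = 1 + 51/67 = 118/67
5 + 1/(118/67) = 5 + 67/118 = 657/118

657/118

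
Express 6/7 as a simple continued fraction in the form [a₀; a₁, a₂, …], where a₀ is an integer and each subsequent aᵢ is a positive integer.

Run the Euclidean algorithm, recording each quotient:
⌊6/7⌋ = 0, remainder 6
⌊7/6⌋ = 1, remainder 1
⌊6/1⌋ = 6, remainder 0

[0; 1, 6]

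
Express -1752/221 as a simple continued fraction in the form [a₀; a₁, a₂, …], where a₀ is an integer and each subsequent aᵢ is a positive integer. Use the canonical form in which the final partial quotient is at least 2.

-1752 = -8·221 + 16, so a_0 = -8
221 = 13·16 + 13, so a_1 = 13
16 = 1·13 + 3, so a_2 = 1
13 = 4·3 + 1, so a_3 = 4
3 = 3·1 + 0, so a_4 = 3

[-8; 13, 1, 4, 3]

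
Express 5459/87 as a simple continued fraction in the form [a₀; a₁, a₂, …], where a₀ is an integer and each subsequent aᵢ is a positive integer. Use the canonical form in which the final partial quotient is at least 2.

[62; 1, 2, 1, 21]

5459 ÷ 87 → quotient 62, remainder 65
87 ÷ 65 → quotient 1, remainder 22
65 ÷ 22 → quotient 2, remainder 21
22 ÷ 21 → quotient 1, remainder 1
21 ÷ 1 → quotient 21, remainder 0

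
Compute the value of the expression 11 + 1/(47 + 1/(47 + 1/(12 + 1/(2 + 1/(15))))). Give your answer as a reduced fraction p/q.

9442217/856727

a_0 = 11: 11/1
a_1 = 47: 518/47
a_2 = 47: 24357/2210
a_3 = 12: 292802/26567
a_4 = 2: 609961/55344
a_5 = 15: 9442217/856727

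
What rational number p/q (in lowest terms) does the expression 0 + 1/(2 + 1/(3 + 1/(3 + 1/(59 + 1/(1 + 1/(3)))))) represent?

2402/5525

Start with 3.
1 + 1/(3/1) = 1 + 1/3 = 4/3
59 + 1/(4/3) = 59 + 3/4 = 239/4
3 + 1/(239/4) = 3 + 4/239 = 721/239
3 + 1/(721/239) = 3 + 239/721 = 2402/721
2 + 1/(2402/721) = 2 + 721/2402 = 5525/2402
0 + 1/(5525/2402) = 0 + 2402/5525 = 2402/5525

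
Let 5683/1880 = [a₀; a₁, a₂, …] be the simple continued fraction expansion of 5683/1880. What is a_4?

1

Run the Euclidean algorithm, recording each quotient:
5683 = 3·1880 + 43, so a_0 = 3
1880 = 43·43 + 31, so a_1 = 43
43 = 1·31 + 12, so a_2 = 1
31 = 2·12 + 7, so a_3 = 2
12 = 1·7 + 5, so a_4 = 1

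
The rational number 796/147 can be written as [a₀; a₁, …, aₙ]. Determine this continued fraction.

796 ÷ 147 → quotient 5, remainder 61
147 ÷ 61 → quotient 2, remainder 25
61 ÷ 25 → quotient 2, remainder 11
25 ÷ 11 → quotient 2, remainder 3
11 ÷ 3 → quotient 3, remainder 2
3 ÷ 2 → quotient 1, remainder 1
2 ÷ 1 → quotient 2, remainder 0

[5; 2, 2, 2, 3, 1, 2]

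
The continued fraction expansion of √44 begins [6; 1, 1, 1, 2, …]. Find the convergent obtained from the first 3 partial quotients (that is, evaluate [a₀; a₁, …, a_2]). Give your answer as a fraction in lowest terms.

a_0 = 6: 6/1
a_1 = 1: 7/1
a_2 = 1: 13/2

13/2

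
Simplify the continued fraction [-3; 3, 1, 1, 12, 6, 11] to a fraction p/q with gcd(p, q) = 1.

-16222/5973

Work from the innermost term outward:
Start with 11.
6 + 1/(11/1) = 6 + 1/11 = 67/11
12 + 1/(67/11) = 12 + 11/67 = 815/67
1 + 1/(815/67) = 1 + 67/815 = 882/815
1 + 1/(882/815) = 1 + 815/882 = 1697/882
3 + 1/(1697/882) = 3 + 882/1697 = 5973/1697
-3 + 1/(5973/1697) = -3 + 1697/5973 = -16222/5973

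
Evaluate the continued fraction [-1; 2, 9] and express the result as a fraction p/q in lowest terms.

-10/19

Starting at the tail and folding back:
Start with 9.
2 + 1/(9/1) = 2 + 1/9 = 19/9
-1 + 1/(19/9) = -1 + 9/19 = -10/19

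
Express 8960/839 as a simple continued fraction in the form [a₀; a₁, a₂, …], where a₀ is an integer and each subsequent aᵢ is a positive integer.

Run the Euclidean algorithm, recording each quotient:
⌊8960/839⌋ = 10, remainder 570
⌊839/570⌋ = 1, remainder 269
⌊570/269⌋ = 2, remainder 32
⌊269/32⌋ = 8, remainder 13
⌊32/13⌋ = 2, remainder 6
⌊13/6⌋ = 2, remainder 1
⌊6/1⌋ = 6, remainder 0

[10; 1, 2, 8, 2, 2, 6]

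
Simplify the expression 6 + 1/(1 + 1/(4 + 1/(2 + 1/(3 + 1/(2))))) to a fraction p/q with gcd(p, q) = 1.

a_0 = 6: 6/1
a_1 = 1: 7/1
a_2 = 4: 34/5
a_3 = 2: 75/11
a_4 = 3: 259/38
a_5 = 2: 593/87

593/87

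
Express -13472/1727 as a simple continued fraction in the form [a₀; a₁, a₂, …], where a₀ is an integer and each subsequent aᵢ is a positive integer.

[-8; 5, 49, 7]

Repeatedly divide and take the remainder:
-13472 = -8·1727 + 344, so a_0 = -8
1727 = 5·344 + 7, so a_1 = 5
344 = 49·7 + 1, so a_2 = 49
7 = 7·1 + 0, so a_3 = 7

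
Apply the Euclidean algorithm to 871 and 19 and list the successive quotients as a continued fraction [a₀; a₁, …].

[45; 1, 5, 3]

871 = 45·19 + 16, so a_0 = 45
19 = 1·16 + 3, so a_1 = 1
16 = 5·3 + 1, so a_2 = 5
3 = 3·1 + 0, so a_3 = 3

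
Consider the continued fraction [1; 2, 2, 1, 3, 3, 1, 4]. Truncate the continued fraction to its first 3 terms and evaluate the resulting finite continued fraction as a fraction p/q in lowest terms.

Start with 2.
2 + 1/(2/1) = 2 + 1/2 = 5/2
1 + 1/(5/2) = 1 + 2/5 = 7/5

7/5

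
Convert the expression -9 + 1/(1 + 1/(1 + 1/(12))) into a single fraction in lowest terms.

-212/25

Start with 12.
1 + 1/(12/1) = 1 + 1/12 = 13/12
1 + 1/(13/12) = 1 + 12/13 = 25/13
-9 + 1/(25/13) = -9 + 13/25 = -212/25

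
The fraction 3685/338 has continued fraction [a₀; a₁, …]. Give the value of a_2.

9

3685 ÷ 338 → quotient 10, remainder 305
338 ÷ 305 → quotient 1, remainder 33
305 ÷ 33 → quotient 9, remainder 8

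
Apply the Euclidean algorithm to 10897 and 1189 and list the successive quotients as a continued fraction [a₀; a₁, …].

[9; 6, 15, 13]

⌊10897/1189⌋ = 9, remainder 196
⌊1189/196⌋ = 6, remainder 13
⌊196/13⌋ = 15, remainder 1
⌊13/1⌋ = 13, remainder 0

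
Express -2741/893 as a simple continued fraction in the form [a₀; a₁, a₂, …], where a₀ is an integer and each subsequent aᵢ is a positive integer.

[-4; 1, 13, 2, 2, 12]

-2741 = -4·893 + 831, so a_0 = -4
893 = 1·831 + 62, so a_1 = 1
831 = 13·62 + 25, so a_2 = 13
62 = 2·25 + 12, so a_3 = 2
25 = 2·12 + 1, so a_4 = 2
12 = 12·1 + 0, so a_5 = 12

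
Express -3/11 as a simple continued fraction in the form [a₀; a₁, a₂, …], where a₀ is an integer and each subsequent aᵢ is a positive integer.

Apply division with remainder until the remainder is 0:
⌊-3/11⌋ = -1, remainder 8
⌊11/8⌋ = 1, remainder 3
⌊8/3⌋ = 2, remainder 2
⌊3/2⌋ = 1, remainder 1
⌊2/1⌋ = 2, remainder 0

[-1; 1, 2, 1, 2]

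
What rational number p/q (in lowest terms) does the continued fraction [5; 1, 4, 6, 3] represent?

Starting at the tail and folding back:
Start with 3.
6 + 1/(3/1) = 6 + 1/3 = 19/3
4 + 1/(19/3) = 4 + 3/19 = 79/19
1 + 1/(79/19) = 1 + 19/79 = 98/79
5 + 1/(98/79) = 5 + 79/98 = 569/98

569/98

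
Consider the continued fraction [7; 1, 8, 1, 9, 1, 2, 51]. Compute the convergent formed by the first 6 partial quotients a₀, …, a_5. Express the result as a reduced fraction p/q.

861/109

a_0 = 7: 7/1
a_1 = 1: 8/1
a_2 = 8: 71/9
a_3 = 1: 79/10
a_4 = 9: 782/99
a_5 = 1: 861/109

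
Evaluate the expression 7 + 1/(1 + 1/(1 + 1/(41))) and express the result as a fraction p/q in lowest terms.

Build up convergents one term at a time:
a_0 = 7: 7/1
a_1 = 1: 8/1
a_2 = 1: 15/2
a_3 = 41: 623/83

623/83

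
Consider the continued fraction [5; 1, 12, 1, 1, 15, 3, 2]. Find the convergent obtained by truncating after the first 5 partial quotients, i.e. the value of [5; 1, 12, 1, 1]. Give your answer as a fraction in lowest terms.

Start with 1.
1 + 1/(1/1) = 1 + 1/1 = 2/1
12 + 1/(2/1) = 12 + 1/2 = 25/2
1 + 1/(25/2) = 1 + 2/25 = 27/25
5 + 1/(27/25) = 5 + 25/27 = 160/27

160/27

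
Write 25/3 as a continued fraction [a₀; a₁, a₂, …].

⌊25/3⌋ = 8, remainder 1
⌊3/1⌋ = 3, remainder 0

[8; 3]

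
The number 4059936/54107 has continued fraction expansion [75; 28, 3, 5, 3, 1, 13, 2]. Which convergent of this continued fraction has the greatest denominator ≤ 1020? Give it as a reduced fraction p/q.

33991/453

a_0 = 75: 75/1  (≤ bound)
a_1 = 28: 2101/28  (≤ bound)
a_2 = 3: 6378/85  (≤ bound)
a_3 = 5: 33991/453  (≤ bound)
a_4 = 3: 108351/1444  (> 1020, stop)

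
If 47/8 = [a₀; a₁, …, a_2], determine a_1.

1

47 ÷ 8 → quotient 5, remainder 7
8 ÷ 7 → quotient 1, remainder 1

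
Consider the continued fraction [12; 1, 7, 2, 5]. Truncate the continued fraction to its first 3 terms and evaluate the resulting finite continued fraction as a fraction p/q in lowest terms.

a_0 = 12: 12/1
a_1 = 1: 13/1
a_2 = 7: 103/8

103/8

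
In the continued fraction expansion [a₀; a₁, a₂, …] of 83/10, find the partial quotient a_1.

3

⌊83/10⌋ = 8, remainder 3
⌊10/3⌋ = 3, remainder 1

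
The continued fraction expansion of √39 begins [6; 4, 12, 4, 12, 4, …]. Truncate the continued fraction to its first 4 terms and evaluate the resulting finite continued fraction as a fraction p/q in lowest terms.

a_0 = 6: 6/1
a_1 = 4: 25/4
a_2 = 12: 306/49
a_3 = 4: 1249/200

1249/200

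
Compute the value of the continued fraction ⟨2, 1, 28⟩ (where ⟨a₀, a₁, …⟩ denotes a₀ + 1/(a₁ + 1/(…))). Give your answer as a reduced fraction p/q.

86/29

a_0 = 2: 2/1
a_1 = 1: 3/1
a_2 = 28: 86/29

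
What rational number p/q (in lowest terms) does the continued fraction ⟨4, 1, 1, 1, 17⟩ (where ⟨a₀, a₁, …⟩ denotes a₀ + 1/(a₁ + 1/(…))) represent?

247/53

a_0 = 4: 4/1
a_1 = 1: 5/1
a_2 = 1: 9/2
a_3 = 1: 14/3
a_4 = 17: 247/53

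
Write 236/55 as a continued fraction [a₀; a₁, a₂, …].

[4; 3, 2, 3, 2]

Run the Euclidean algorithm, recording each quotient:
236 ÷ 55 → quotient 4, remainder 16
55 ÷ 16 → quotient 3, remainder 7
16 ÷ 7 → quotient 2, remainder 2
7 ÷ 2 → quotient 3, remainder 1
2 ÷ 1 → quotient 2, remainder 0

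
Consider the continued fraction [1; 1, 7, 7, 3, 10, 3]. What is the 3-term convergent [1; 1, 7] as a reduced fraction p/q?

15/8

Starting at the tail and folding back:
Start with 7.
1 + 1/(7/1) = 1 + 1/7 = 8/7
1 + 1/(8/7) = 1 + 7/8 = 15/8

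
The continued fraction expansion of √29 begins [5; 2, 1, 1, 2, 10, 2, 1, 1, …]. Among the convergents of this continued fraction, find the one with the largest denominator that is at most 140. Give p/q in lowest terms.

List convergents until the denominator exceeds the bound:
a_0 = 5: 5/1  (≤ bound)
a_1 = 2: 11/2  (≤ bound)
a_2 = 1: 16/3  (≤ bound)
a_3 = 1: 27/5  (≤ bound)
a_4 = 2: 70/13  (≤ bound)
a_5 = 10: 727/135  (≤ bound)
a_6 = 2: 1524/283  (> 140, stop)

727/135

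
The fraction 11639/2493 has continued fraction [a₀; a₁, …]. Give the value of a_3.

11639 ÷ 2493 → quotient 4, remainder 1667
2493 ÷ 1667 → quotient 1, remainder 826
1667 ÷ 826 → quotient 2, remainder 15
826 ÷ 15 → quotient 55, remainder 1

55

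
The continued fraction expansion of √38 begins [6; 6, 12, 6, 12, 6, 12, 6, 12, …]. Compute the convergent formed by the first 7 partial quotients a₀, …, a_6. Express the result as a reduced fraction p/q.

Start with 12.
6 + 1/(12/1) = 6 + 1/12 = 73/12
12 + 1/(73/12) = 12 + 12/73 = 888/73
6 + 1/(888/73) = 6 + 73/888 = 5401/888
12 + 1/(5401/888) = 12 + 888/5401 = 65700/5401
6 + 1/(65700/5401) = 6 + 5401/65700 = 399601/65700
6 + 1/(399601/65700) = 6 + 65700/399601 = 2463306/399601

2463306/399601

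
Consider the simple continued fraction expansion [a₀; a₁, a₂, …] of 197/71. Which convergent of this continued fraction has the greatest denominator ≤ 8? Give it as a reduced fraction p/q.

a_0 = 2: 2/1  (≤ bound)
a_1 = 1: 3/1  (≤ bound)
a_2 = 3: 11/4  (≤ bound)
a_3 = 2: 25/9  (> 8, stop)

11/4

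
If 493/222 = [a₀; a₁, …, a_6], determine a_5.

1

Repeatedly divide and take the remainder:
493 ÷ 222 → quotient 2, remainder 49
222 ÷ 49 → quotient 4, remainder 26
49 ÷ 26 → quotient 1, remainder 23
26 ÷ 23 → quotient 1, remainder 3
23 ÷ 3 → quotient 7, remainder 2
3 ÷ 2 → quotient 1, remainder 1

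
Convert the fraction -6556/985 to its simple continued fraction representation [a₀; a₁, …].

[-7; 2, 1, 9, 1, 1, 2, 6]

Repeatedly divide and take the remainder:
-6556 ÷ 985 → quotient -7, remainder 339
985 ÷ 339 → quotient 2, remainder 307
339 ÷ 307 → quotient 1, remainder 32
307 ÷ 32 → quotient 9, remainder 19
32 ÷ 19 → quotient 1, remainder 13
19 ÷ 13 → quotient 1, remainder 6
13 ÷ 6 → quotient 2, remainder 1
6 ÷ 1 → quotient 6, remainder 0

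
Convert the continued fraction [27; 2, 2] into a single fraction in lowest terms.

a_0 = 27: 27/1
a_1 = 2: 55/2
a_2 = 2: 137/5

137/5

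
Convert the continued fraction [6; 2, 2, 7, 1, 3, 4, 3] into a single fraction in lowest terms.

Start with 3.
4 + 1/(3/1) = 4 + 1/3 = 13/3
3 + 1/(13/3) = 3 + 3/13 = 42/13
1 + 1/(42/13) = 1 + 13/42 = 55/42
7 + 1/(55/42) = 7 + 42/55 = 427/55
2 + 1/(427/55) = 2 + 55/427 = 909/427
2 + 1/(909/427) = 2 + 427/909 = 2245/909
6 + 1/(2245/909) = 6 + 909/2245 = 14379/2245

14379/2245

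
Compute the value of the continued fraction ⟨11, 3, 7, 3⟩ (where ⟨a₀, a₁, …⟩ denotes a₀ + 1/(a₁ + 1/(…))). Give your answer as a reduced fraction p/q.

781/69

Start with 3.
7 + 1/(3/1) = 7 + 1/3 = 22/3
3 + 1/(22/3) = 3 + 3/22 = 69/22
11 + 1/(69/22) = 11 + 22/69 = 781/69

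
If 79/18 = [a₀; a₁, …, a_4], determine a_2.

1

79 = 4·18 + 7, so a_0 = 4
18 = 2·7 + 4, so a_1 = 2
7 = 1·4 + 3, so a_2 = 1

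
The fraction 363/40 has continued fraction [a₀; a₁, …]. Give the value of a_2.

363 ÷ 40 → quotient 9, remainder 3
40 ÷ 3 → quotient 13, remainder 1
3 ÷ 1 → quotient 3, remainder 0

3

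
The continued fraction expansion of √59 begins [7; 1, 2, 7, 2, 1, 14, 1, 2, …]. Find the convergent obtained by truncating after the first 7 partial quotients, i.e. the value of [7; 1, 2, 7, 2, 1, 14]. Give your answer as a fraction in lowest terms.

Compute successive convergents:
a_0 = 7: 7/1
a_1 = 1: 8/1
a_2 = 2: 23/3
a_3 = 7: 169/22
a_4 = 2: 361/47
a_5 = 1: 530/69
a_6 = 14: 7781/1013

7781/1013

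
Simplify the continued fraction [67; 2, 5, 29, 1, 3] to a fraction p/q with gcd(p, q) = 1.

88838/1317

Collapse the nested fraction from the inside out:
Start with 3.
1 + 1/(3/1) = 1 + 1/3 = 4/3
29 + 1/(4/3) = 29 + 3/4 = 119/4
5 + 1/(119/4) = 5 + 4/119 = 599/119
2 + 1/(599/119) = 2 + 119/599 = 1317/599
67 + 1/(1317/599) = 67 + 599/1317 = 88838/1317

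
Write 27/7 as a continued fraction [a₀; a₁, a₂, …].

⌊27/7⌋ = 3, remainder 6
⌊7/6⌋ = 1, remainder 1
⌊6/1⌋ = 6, remainder 0

[3; 1, 6]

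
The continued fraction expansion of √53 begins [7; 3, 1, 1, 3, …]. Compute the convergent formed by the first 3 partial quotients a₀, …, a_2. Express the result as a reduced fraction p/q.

Collapse the nested fraction from the inside out:
Start with 1.
3 + 1/(1/1) = 3 + 1/1 = 4/1
7 + 1/(4/1) = 7 + 1/4 = 29/4

29/4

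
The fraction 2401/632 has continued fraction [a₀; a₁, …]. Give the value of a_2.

3

⌊2401/632⌋ = 3, remainder 505
⌊632/505⌋ = 1, remainder 127
⌊505/127⌋ = 3, remainder 124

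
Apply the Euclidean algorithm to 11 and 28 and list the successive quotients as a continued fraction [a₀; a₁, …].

11 = 0·28 + 11, so a_0 = 0
28 = 2·11 + 6, so a_1 = 2
11 = 1·6 + 5, so a_2 = 1
6 = 1·5 + 1, so a_3 = 1
5 = 5·1 + 0, so a_4 = 5

[0; 2, 1, 1, 5]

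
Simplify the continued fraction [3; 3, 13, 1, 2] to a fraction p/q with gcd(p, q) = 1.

Work from the innermost term outward:
Start with 2.
1 + 1/(2/1) = 1 + 1/2 = 3/2
13 + 1/(3/2) = 13 + 2/3 = 41/3
3 + 1/(41/3) = 3 + 3/41 = 126/41
3 + 1/(126/41) = 3 + 41/126 = 419/126

419/126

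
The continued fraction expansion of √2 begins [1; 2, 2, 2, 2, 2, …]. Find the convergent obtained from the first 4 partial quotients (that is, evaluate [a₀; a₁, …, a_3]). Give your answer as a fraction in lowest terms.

a_0 = 1: 1/1
a_1 = 2: 3/2
a_2 = 2: 7/5
a_3 = 2: 17/12

17/12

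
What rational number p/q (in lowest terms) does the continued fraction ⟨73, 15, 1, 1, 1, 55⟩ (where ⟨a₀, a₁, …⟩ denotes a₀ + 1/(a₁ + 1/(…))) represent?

191135/2616

Work from the innermost term outward:
Start with 55.
1 + 1/(55/1) = 1 + 1/55 = 56/55
1 + 1/(56/55) = 1 + 55/56 = 111/56
1 + 1/(111/56) = 1 + 56/111 = 167/111
15 + 1/(167/111) = 15 + 111/167 = 2616/167
73 + 1/(2616/167) = 73 + 167/2616 = 191135/2616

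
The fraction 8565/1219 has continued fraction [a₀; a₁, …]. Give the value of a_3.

1

8565 ÷ 1219 → quotient 7, remainder 32
1219 ÷ 32 → quotient 38, remainder 3
32 ÷ 3 → quotient 10, remainder 2
3 ÷ 2 → quotient 1, remainder 1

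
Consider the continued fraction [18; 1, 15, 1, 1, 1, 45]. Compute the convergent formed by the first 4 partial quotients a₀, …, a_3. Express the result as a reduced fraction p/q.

322/17

Start with 1.
15 + 1/(1/1) = 15 + 1/1 = 16/1
1 + 1/(16/1) = 1 + 1/16 = 17/16
18 + 1/(17/16) = 18 + 16/17 = 322/17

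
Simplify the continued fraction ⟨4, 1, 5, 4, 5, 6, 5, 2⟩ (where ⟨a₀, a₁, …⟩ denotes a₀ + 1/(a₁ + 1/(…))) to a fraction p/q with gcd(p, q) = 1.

Start with 2.
5 + 1/(2/1) = 5 + 1/2 = 11/2
6 + 1/(11/2) = 6 + 2/11 = 68/11
5 + 1/(68/11) = 5 + 11/68 = 351/68
4 + 1/(351/68) = 4 + 68/351 = 1472/351
5 + 1/(1472/351) = 5 + 351/1472 = 7711/1472
1 + 1/(7711/1472) = 1 + 1472/7711 = 9183/7711
4 + 1/(9183/7711) = 4 + 7711/9183 = 44443/9183

44443/9183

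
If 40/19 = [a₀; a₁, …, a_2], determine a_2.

2

Run the Euclidean algorithm, recording each quotient:
40 ÷ 19 → quotient 2, remainder 2
19 ÷ 2 → quotient 9, remainder 1
2 ÷ 1 → quotient 2, remainder 0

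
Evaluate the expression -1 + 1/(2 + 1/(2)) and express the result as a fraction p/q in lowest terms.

Start with 2.
2 + 1/(2/1) = 2 + 1/2 = 5/2
-1 + 1/(5/2) = -1 + 2/5 = -3/5

-3/5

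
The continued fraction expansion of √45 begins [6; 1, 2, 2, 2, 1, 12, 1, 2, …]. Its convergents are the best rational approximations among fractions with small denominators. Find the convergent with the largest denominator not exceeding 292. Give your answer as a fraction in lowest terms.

a_0 = 6: 6/1  (≤ bound)
a_1 = 1: 7/1  (≤ bound)
a_2 = 2: 20/3  (≤ bound)
a_3 = 2: 47/7  (≤ bound)
a_4 = 2: 114/17  (≤ bound)
a_5 = 1: 161/24  (≤ bound)
a_6 = 12: 2046/305  (> 292, stop)

161/24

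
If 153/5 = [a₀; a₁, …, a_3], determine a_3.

2

⌊153/5⌋ = 30, remainder 3
⌊5/3⌋ = 1, remainder 2
⌊3/2⌋ = 1, remainder 1
⌊2/1⌋ = 2, remainder 0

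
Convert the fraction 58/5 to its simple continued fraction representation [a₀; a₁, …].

⌊58/5⌋ = 11, remainder 3
⌊5/3⌋ = 1, remainder 2
⌊3/2⌋ = 1, remainder 1
⌊2/1⌋ = 2, remainder 0

[11; 1, 1, 2]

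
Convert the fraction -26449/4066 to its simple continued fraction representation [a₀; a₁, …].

Run the Euclidean algorithm, recording each quotient:
⌊-26449/4066⌋ = -7, remainder 2013
⌊4066/2013⌋ = 2, remainder 40
⌊2013/40⌋ = 50, remainder 13
⌊40/13⌋ = 3, remainder 1
⌊13/1⌋ = 13, remainder 0

[-7; 2, 50, 3, 13]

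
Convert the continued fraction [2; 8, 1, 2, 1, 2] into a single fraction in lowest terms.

Start with 2.
1 + 1/(2/1) = 1 + 1/2 = 3/2
2 + 1/(3/2) = 2 + 2/3 = 8/3
1 + 1/(8/3) = 1 + 3/8 = 11/8
8 + 1/(11/8) = 8 + 8/11 = 96/11
2 + 1/(96/11) = 2 + 11/96 = 203/96

203/96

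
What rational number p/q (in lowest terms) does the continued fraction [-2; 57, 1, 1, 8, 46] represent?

-89422/45103

Compute successive convergents:
a_0 = -2: -2/1
a_1 = 57: -113/57
a_2 = 1: -115/58
a_3 = 1: -228/115
a_4 = 8: -1939/978
a_5 = 46: -89422/45103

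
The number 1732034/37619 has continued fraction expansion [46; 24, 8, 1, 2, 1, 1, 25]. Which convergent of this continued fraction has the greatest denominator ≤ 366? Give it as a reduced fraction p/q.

9991/217

a_0 = 46: 46/1  (≤ bound)
a_1 = 24: 1105/24  (≤ bound)
a_2 = 8: 8886/193  (≤ bound)
a_3 = 1: 9991/217  (≤ bound)
a_4 = 2: 28868/627  (> 366, stop)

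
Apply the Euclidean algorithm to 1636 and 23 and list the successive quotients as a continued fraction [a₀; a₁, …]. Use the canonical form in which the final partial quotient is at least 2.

[71; 7, 1, 2]

Repeatedly divide and take the remainder:
⌊1636/23⌋ = 71, remainder 3
⌊23/3⌋ = 7, remainder 2
⌊3/2⌋ = 1, remainder 1
⌊2/1⌋ = 2, remainder 0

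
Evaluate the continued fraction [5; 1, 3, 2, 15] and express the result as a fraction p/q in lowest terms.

Start with 15.
2 + 1/(15/1) = 2 + 1/15 = 31/15
3 + 1/(31/15) = 3 + 15/31 = 108/31
1 + 1/(108/31) = 1 + 31/108 = 139/108
5 + 1/(139/108) = 5 + 108/139 = 803/139

803/139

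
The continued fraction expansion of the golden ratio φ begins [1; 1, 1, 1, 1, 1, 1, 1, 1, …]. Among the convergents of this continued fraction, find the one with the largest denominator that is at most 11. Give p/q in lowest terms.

13/8

List convergents until the denominator exceeds the bound:
a_0 = 1: 1/1  (≤ bound)
a_1 = 1: 2/1  (≤ bound)
a_2 = 1: 3/2  (≤ bound)
a_3 = 1: 5/3  (≤ bound)
a_4 = 1: 8/5  (≤ bound)
a_5 = 1: 13/8  (≤ bound)
a_6 = 1: 21/13  (> 11, stop)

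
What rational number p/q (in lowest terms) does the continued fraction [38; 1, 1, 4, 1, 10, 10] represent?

a_0 = 38: 38/1
a_1 = 1: 39/1
a_2 = 1: 77/2
a_3 = 4: 347/9
a_4 = 1: 424/11
a_5 = 10: 4587/119
a_6 = 10: 46294/1201

46294/1201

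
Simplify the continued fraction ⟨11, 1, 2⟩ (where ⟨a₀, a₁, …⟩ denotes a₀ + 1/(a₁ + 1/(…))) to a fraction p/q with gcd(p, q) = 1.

35/3

Work from the innermost term outward:
Start with 2.
1 + 1/(2/1) = 1 + 1/2 = 3/2
11 + 1/(3/2) = 11 + 2/3 = 35/3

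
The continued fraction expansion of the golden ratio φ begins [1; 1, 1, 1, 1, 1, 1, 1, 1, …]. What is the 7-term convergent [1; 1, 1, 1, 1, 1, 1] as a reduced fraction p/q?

21/13

Starting at the tail and folding back:
Start with 1.
1 + 1/(1/1) = 1 + 1/1 = 2/1
1 + 1/(2/1) = 1 + 1/2 = 3/2
1 + 1/(3/2) = 1 + 2/3 = 5/3
1 + 1/(5/3) = 1 + 3/5 = 8/5
1 + 1/(8/5) = 1 + 5/8 = 13/8
1 + 1/(13/8) = 1 + 8/13 = 21/13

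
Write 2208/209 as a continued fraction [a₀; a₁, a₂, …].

[10; 1, 1, 3, 2, 1, 2, 3]

⌊2208/209⌋ = 10, remainder 118
⌊209/118⌋ = 1, remainder 91
⌊118/91⌋ = 1, remainder 27
⌊91/27⌋ = 3, remainder 10
⌊27/10⌋ = 2, remainder 7
⌊10/7⌋ = 1, remainder 3
⌊7/3⌋ = 2, remainder 1
⌊3/1⌋ = 3, remainder 0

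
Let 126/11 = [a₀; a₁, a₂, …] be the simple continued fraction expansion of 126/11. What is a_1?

Run the Euclidean algorithm, recording each quotient:
126 ÷ 11 → quotient 11, remainder 5
11 ÷ 5 → quotient 2, remainder 1

2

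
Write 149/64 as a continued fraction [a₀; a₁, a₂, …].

⌊149/64⌋ = 2, remainder 21
⌊64/21⌋ = 3, remainder 1
⌊21/1⌋ = 21, remainder 0

[2; 3, 21]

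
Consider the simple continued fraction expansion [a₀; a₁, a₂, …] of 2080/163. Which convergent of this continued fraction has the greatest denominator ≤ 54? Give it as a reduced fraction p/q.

587/46

a_0 = 12: 12/1  (≤ bound)
a_1 = 1: 13/1  (≤ bound)
a_2 = 3: 51/4  (≤ bound)
a_3 = 5: 268/21  (≤ bound)
a_4 = 1: 319/25  (≤ bound)
a_5 = 1: 587/46  (≤ bound)
a_6 = 3: 2080/163  (> 54, stop)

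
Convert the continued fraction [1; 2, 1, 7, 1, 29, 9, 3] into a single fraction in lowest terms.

29393/21834

Work from the innermost term outward:
Start with 3.
9 + 1/(3/1) = 9 + 1/3 = 28/3
29 + 1/(28/3) = 29 + 3/28 = 815/28
1 + 1/(815/28) = 1 + 28/815 = 843/815
7 + 1/(843/815) = 7 + 815/843 = 6716/843
1 + 1/(6716/843) = 1 + 843/6716 = 7559/6716
2 + 1/(7559/6716) = 2 + 6716/7559 = 21834/7559
1 + 1/(21834/7559) = 1 + 7559/21834 = 29393/21834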